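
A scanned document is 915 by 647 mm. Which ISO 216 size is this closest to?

Aspect ratio 915/647 ≈ 1.414 — close to the ISO √2 ≈ 1.414.
In the C-series (envelope sizes, between A and B): C1 = 648 × 917 mm.
Off by 3 mm total — nearest standard size.

C1 (648 × 917 mm)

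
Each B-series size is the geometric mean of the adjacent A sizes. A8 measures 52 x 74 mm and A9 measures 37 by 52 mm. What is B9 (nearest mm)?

44 × 62 mm

Short side: √(52 · 37) = √1924 ≈ 43.9 → 44 mm
Long side: √(74 · 52) = √3848 ≈ 62.0 → 62 mm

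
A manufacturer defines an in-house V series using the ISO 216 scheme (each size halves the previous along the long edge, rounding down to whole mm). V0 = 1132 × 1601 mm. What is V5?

V1 = 800 × 1132 mm (from V0 by 1 halving).
V2: ⌊1132/2⌋ × 800 = 566 × 800 mm
V3: ⌊800/2⌋ × 566 = 400 × 566 mm
V4: ⌊566/2⌋ × 400 = 283 × 400 mm
V5: ⌊400/2⌋ × 283 = 200 × 283 mm

200 × 283 mm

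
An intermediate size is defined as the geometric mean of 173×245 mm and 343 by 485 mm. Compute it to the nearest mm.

Short side: √(173 · 343) = √59339 ≈ 243.6 → 244 mm
Long side: √(245 · 485) = √118825 ≈ 344.7 → 345 mm

244 × 345 mm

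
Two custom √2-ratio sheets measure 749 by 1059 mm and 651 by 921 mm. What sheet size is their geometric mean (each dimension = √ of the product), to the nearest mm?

Short side: √(749 · 651) = √487599 ≈ 698.3 → 698 mm
Long side: √(1059 · 921) = √975339 ≈ 987.6 → 988 mm

698 × 988 mm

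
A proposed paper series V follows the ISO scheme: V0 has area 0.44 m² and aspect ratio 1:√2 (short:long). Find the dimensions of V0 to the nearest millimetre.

558 × 789 mm

Let the short side be w mm. Then w · w√2 = 0.44 m² = 440,000 mm².
w² = 440,000/√2, so w ≈ 557.8 mm; long side = w√2 ≈ 788.8 mm.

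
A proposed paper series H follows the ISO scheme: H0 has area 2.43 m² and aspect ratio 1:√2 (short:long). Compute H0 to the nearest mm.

Let the short side be w mm. Then w · w√2 = 2.43 m² = 2,430,000 mm².
w² = 2,430,000/√2, so w ≈ 1310.8 mm; long side = w√2 ≈ 1853.8 mm.

1311 × 1854 mm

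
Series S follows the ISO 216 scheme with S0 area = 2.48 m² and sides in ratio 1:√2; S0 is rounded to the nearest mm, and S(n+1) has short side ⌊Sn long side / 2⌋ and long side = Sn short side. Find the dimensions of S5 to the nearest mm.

234 × 331 mm

Let S0's short side be w mm. w · w√2 = 2.48 m² = 2,480,000 mm², so w ≈ 1324.2 mm and w√2 ≈ 1872.8 mm → S0 = 1324 × 1873 mm.
S1: ⌊1873/2⌋ × 1324 = 936 × 1324 mm
S2: ⌊1324/2⌋ × 936 = 662 × 936 mm
S3: ⌊936/2⌋ × 662 = 468 × 662 mm
S4: ⌊662/2⌋ × 468 = 331 × 468 mm
S5: ⌊468/2⌋ × 331 = 234 × 331 mm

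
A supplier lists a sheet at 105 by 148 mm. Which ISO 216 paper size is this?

Aspect ratio 148/105 ≈ 1.410 — close to the ISO √2 ≈ 1.414.
In the A-series (A0 area = 1 m²): A6 = 105 × 148 mm.

A6 (105 × 148 mm)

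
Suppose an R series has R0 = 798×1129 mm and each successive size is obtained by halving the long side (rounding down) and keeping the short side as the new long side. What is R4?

199 × 282 mm

R1: ⌊1129/2⌋ × 798 = 564 × 798 mm
R2: ⌊798/2⌋ × 564 = 399 × 564 mm
R3: ⌊564/2⌋ × 399 = 282 × 399 mm
R4: ⌊399/2⌋ × 282 = 199 × 282 mm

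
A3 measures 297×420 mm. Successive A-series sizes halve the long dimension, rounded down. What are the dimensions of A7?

A4: ⌊420/2⌋ × 297 = 210 × 297 mm
A5: ⌊297/2⌋ × 210 = 148 × 210 mm
A6: ⌊210/2⌋ × 148 = 105 × 148 mm
A7: ⌊148/2⌋ × 105 = 74 × 105 mm

74 × 105 mm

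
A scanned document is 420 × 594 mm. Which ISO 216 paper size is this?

Aspect ratio 594/420 ≈ 1.414 — close to the ISO √2 ≈ 1.414.
In the A-series (A0 area = 1 m²): A2 = 420 × 594 mm.

A2 (420 × 594 mm)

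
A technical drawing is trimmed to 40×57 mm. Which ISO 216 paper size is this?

C9 (40 × 57 mm)

Aspect ratio 57/40 ≈ 1.425 — close to the ISO √2 ≈ 1.414.
In the C-series (envelope sizes, between A and B): C9 = 40 × 57 mm.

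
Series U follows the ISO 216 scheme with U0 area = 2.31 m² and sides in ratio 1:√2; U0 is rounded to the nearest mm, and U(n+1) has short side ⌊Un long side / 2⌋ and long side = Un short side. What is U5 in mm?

225 × 319 mm

Let U0's short side be w mm. w · w√2 = 2.31 m² = 2,310,000 mm², so w ≈ 1278.1 mm and w√2 ≈ 1807.4 mm → U0 = 1278 × 1807 mm.
U1: ⌊1807/2⌋ × 1278 = 903 × 1278 mm
U2: ⌊1278/2⌋ × 903 = 639 × 903 mm
U3: ⌊903/2⌋ × 639 = 451 × 639 mm
U4: ⌊639/2⌋ × 451 = 319 × 451 mm
U5: ⌊451/2⌋ × 319 = 225 × 319 mm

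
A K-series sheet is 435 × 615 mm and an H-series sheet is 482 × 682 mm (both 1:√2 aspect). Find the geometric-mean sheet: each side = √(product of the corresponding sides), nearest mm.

Short side: √(435 · 482) = √209670 ≈ 457.9 → 458 mm
Long side: √(615 · 682) = √419430 ≈ 647.6 → 648 mm

458 × 648 mm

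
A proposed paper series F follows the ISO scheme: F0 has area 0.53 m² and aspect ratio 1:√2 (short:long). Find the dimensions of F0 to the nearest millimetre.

612 × 866 mm

Let the short side be w mm. Then w · w√2 = 0.53 m² = 530,000 mm².
w² = 530,000/√2, so w ≈ 612.2 mm; long side = w√2 ≈ 865.8 mm.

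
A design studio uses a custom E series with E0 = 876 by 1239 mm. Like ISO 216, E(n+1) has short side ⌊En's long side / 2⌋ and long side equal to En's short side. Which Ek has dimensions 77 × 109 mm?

E0: 876 × 1239 mm
E1: 619 × 876 mm
E2: 438 × 619 mm
E3: 309 × 438 mm
E4: 219 × 309 mm
E5: 154 × 219 mm
E6: 109 × 154 mm
E7: 77 × 109 mm
E8: 54 × 77 mm
→ matches E7.

E7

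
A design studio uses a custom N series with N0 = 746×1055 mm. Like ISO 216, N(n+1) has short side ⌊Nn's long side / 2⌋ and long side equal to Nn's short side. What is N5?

131 × 186 mm

N1: ⌊1055/2⌋ × 746 = 527 × 746 mm
N2: ⌊746/2⌋ × 527 = 373 × 527 mm
N3: ⌊527/2⌋ × 373 = 263 × 373 mm
N4: ⌊373/2⌋ × 263 = 186 × 263 mm
N5: ⌊263/2⌋ × 186 = 131 × 186 mm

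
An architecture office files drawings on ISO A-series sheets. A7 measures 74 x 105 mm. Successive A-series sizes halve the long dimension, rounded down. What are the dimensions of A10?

A8: ⌊105/2⌋ × 74 = 52 × 74 mm
A9: ⌊74/2⌋ × 52 = 37 × 52 mm
A10: ⌊52/2⌋ × 37 = 26 × 37 mm

26 × 37 mm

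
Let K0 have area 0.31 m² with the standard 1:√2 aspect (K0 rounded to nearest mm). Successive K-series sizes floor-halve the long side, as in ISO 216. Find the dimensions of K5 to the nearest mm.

82 × 117 mm

Let K0's short side be w mm. w · w√2 = 0.31 m² = 310,000 mm², so w ≈ 468.2 mm and w√2 ≈ 662.1 mm → K0 = 468 × 662 mm.
K1: ⌊662/2⌋ × 468 = 331 × 468 mm
K2: ⌊468/2⌋ × 331 = 234 × 331 mm
K3: ⌊331/2⌋ × 234 = 165 × 234 mm
K4: ⌊234/2⌋ × 165 = 117 × 165 mm
K5: ⌊165/2⌋ × 117 = 82 × 117 mm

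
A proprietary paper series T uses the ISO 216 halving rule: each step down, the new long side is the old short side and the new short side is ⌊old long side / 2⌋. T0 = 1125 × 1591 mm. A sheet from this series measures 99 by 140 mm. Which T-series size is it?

T7

T0: 1125 × 1591 mm
T1: 795 × 1125 mm
T2: 562 × 795 mm
T3: 397 × 562 mm
T4: 281 × 397 mm
T5: 198 × 281 mm
T6: 140 × 198 mm
T7: 99 × 140 mm
T8: 70 × 99 mm
→ matches T7.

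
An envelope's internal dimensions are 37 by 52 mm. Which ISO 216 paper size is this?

Aspect ratio 52/37 ≈ 1.405 — close to the ISO √2 ≈ 1.414.
In the A-series (A0 area = 1 m²): A9 = 37 × 52 mm.

A9 (37 × 52 mm)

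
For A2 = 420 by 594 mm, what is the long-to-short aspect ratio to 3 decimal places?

594 / 420 = 1.414
Matches √2 ≈ 1.414 — the ISO 216 defining ratio.

1.414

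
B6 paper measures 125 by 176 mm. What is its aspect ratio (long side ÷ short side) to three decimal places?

176 / 125 = 1.408
ISO 216 targets √2 ≈ 1.414; the -0.006 deviation is from mm rounding.

1.408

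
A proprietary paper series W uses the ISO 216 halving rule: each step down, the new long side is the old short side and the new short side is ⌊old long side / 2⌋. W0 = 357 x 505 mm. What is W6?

W1 = 252 × 357 mm (from W0 by 1 halving).
W2: ⌊357/2⌋ × 252 = 178 × 252 mm
W3: ⌊252/2⌋ × 178 = 126 × 178 mm
W4: ⌊178/2⌋ × 126 = 89 × 126 mm
W5: ⌊126/2⌋ × 89 = 63 × 89 mm
W6: ⌊89/2⌋ × 63 = 44 × 63 mm

44 × 63 mm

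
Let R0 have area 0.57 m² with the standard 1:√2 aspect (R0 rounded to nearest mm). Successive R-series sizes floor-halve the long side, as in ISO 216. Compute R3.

224 × 317 mm

Let R0's short side be w mm. w · w√2 = 0.57 m² = 570,000 mm², so w ≈ 634.9 mm and w√2 ≈ 897.8 mm → R0 = 635 × 898 mm.
R1: ⌊898/2⌋ × 635 = 449 × 635 mm
R2: ⌊635/2⌋ × 449 = 317 × 449 mm
R3: ⌊449/2⌋ × 317 = 224 × 317 mm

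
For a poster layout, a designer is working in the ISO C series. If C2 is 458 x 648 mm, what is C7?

C3: ⌊648/2⌋ × 458 = 324 × 458 mm
C4: ⌊458/2⌋ × 324 = 229 × 324 mm
C5: ⌊324/2⌋ × 229 = 162 × 229 mm
C6: ⌊229/2⌋ × 162 = 114 × 162 mm
C7: ⌊162/2⌋ × 114 = 81 × 114 mm

81 × 114 mm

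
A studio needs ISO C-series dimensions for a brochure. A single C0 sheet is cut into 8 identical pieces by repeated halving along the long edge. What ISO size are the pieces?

8 = 2^3, so 3 halving steps.
C0 → C1 → … → C3 after 3 steps.

C3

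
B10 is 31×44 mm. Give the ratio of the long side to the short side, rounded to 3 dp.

44 / 31 = 1.419
ISO 216 targets √2 ≈ 1.414; the +0.005 deviation is from mm rounding.

1.419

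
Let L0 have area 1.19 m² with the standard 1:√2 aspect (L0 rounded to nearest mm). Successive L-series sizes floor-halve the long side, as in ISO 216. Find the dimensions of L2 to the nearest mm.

458 × 648 mm

Let L0's short side be w mm. w · w√2 = 1.19 m² = 1,190,000 mm², so w ≈ 917.3 mm and w√2 ≈ 1297.3 mm → L0 = 917 × 1297 mm.
L1: ⌊1297/2⌋ × 917 = 648 × 917 mm
L2: ⌊917/2⌋ × 648 = 458 × 648 mm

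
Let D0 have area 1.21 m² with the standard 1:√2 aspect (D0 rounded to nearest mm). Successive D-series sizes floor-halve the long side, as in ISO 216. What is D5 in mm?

Let D0's short side be w mm. w · w√2 = 1.21 m² = 1,210,000 mm², so w ≈ 925.0 mm and w√2 ≈ 1308.1 mm → D0 = 925 × 1308 mm.
D1: ⌊1308/2⌋ × 925 = 654 × 925 mm
D2: ⌊925/2⌋ × 654 = 462 × 654 mm
D3: ⌊654/2⌋ × 462 = 327 × 462 mm
D4: ⌊462/2⌋ × 327 = 231 × 327 mm
D5: ⌊327/2⌋ × 231 = 163 × 231 mm

163 × 231 mm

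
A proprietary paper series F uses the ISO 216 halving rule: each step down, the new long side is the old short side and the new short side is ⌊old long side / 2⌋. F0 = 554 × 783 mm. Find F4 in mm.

F1: ⌊783/2⌋ × 554 = 391 × 554 mm
F2: ⌊554/2⌋ × 391 = 277 × 391 mm
F3: ⌊391/2⌋ × 277 = 195 × 277 mm
F4: ⌊277/2⌋ × 195 = 138 × 195 mm

138 × 195 mm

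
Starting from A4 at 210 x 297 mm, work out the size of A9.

A5: ⌊297/2⌋ × 210 = 148 × 210 mm
A6: ⌊210/2⌋ × 148 = 105 × 148 mm
A7: ⌊148/2⌋ × 105 = 74 × 105 mm
A8: ⌊105/2⌋ × 74 = 52 × 74 mm
A9: ⌊74/2⌋ × 52 = 37 × 52 mm

37 × 52 mm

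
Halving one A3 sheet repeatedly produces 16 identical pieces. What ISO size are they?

A7

16 = 2^4, so 4 halving steps.
A3 → A4 → … → A7 after 4 steps.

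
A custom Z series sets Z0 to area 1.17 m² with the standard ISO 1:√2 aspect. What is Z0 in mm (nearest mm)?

910 × 1286 mm

Let the short side be w mm. Then w · w√2 = 1.17 m² = 1,170,000 mm².
w² = 1,170,000/√2, so w ≈ 909.6 mm; long side = w√2 ≈ 1286.3 mm.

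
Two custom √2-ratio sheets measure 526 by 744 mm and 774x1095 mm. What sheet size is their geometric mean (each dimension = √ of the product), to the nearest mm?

638 × 903 mm

Short side: √(526 · 774) = √407124 ≈ 638.1 → 638 mm
Long side: √(744 · 1095) = √814680 ≈ 902.6 → 903 mm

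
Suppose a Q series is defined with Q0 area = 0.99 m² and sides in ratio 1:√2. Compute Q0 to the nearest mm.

Let the short side be w mm. Then w · w√2 = 0.99 m² = 990,000 mm².
w² = 990,000/√2, so w ≈ 836.7 mm; long side = w√2 ≈ 1183.2 mm.

837 × 1183 mm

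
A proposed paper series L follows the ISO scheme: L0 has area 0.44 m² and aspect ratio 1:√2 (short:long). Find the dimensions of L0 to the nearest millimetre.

Let the short side be w mm. Then w · w√2 = 0.44 m² = 440,000 mm².
w² = 440,000/√2, so w ≈ 557.8 mm; long side = w√2 ≈ 788.8 mm.

558 × 789 mm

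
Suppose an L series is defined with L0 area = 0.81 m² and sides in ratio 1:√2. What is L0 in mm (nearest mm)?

757 × 1070 mm

Let the short side be w mm. Then w · w√2 = 0.81 m² = 810,000 mm².
w² = 810,000/√2, so w ≈ 756.8 mm; long side = w√2 ≈ 1070.3 mm.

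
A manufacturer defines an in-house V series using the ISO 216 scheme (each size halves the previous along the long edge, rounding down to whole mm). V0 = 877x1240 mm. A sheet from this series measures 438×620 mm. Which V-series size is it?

V2

V0: 877 × 1240 mm
V1: 620 × 877 mm
V2: 438 × 620 mm
V3: 310 × 438 mm
→ matches V2.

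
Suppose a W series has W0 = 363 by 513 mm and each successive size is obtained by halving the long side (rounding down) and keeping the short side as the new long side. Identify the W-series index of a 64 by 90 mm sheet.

W5

W0: 363 × 513 mm
W1: 256 × 363 mm
W2: 181 × 256 mm
W3: 128 × 181 mm
W4: 90 × 128 mm
W5: 64 × 90 mm
W6: 45 × 64 mm
→ matches W5.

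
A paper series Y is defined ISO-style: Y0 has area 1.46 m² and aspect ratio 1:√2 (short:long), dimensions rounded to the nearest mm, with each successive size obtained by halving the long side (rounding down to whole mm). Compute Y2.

Let Y0's short side be w mm. w · w√2 = 1.46 m² = 1,460,000 mm², so w ≈ 1016.1 mm and w√2 ≈ 1436.9 mm → Y0 = 1016 × 1437 mm.
Y1: ⌊1437/2⌋ × 1016 = 718 × 1016 mm
Y2: ⌊1016/2⌋ × 718 = 508 × 718 mm

508 × 718 mm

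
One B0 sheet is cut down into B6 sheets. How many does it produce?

Each ISO step halves the sheet: 1 × B0 → 2 × B1 → 4 × B2 → 8 × B3 → …
From B0 to B6 is 6 halving steps: 2^6 = 64.

64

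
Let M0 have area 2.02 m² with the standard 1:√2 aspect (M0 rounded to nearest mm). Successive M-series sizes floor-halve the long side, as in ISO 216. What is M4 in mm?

Let M0's short side be w mm. w · w√2 = 2.02 m² = 2,020,000 mm², so w ≈ 1195.1 mm and w√2 ≈ 1690.2 mm → M0 = 1195 × 1690 mm.
M1: ⌊1690/2⌋ × 1195 = 845 × 1195 mm
M2: ⌊1195/2⌋ × 845 = 597 × 845 mm
M3: ⌊845/2⌋ × 597 = 422 × 597 mm
M4: ⌊597/2⌋ × 422 = 298 × 422 mm

298 × 422 mm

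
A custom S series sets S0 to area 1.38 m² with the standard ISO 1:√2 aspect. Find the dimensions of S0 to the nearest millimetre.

988 × 1397 mm

Let the short side be w mm. Then w · w√2 = 1.38 m² = 1,380,000 mm².
w² = 1,380,000/√2, so w ≈ 987.8 mm; long side = w√2 ≈ 1397.0 mm.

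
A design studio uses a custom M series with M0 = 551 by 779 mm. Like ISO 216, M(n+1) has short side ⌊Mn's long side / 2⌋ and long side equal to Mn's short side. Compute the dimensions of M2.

M1: ⌊779/2⌋ × 551 = 389 × 551 mm
M2: ⌊551/2⌋ × 389 = 275 × 389 mm

275 × 389 mm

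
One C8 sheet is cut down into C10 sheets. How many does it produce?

Each ISO step halves the sheet: 1 × C8 → 2 × C9 → 4 × C10
From C8 to C10 is 2 halving steps: 2^2 = 4.

4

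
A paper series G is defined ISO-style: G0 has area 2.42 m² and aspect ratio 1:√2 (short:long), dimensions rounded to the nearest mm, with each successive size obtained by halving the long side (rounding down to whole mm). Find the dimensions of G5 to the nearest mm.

231 × 327 mm

Let G0's short side be w mm. w · w√2 = 2.42 m² = 2,420,000 mm², so w ≈ 1308.1 mm and w√2 ≈ 1850.0 mm → G0 = 1308 × 1850 mm.
G1: ⌊1850/2⌋ × 1308 = 925 × 1308 mm
G2: ⌊1308/2⌋ × 925 = 654 × 925 mm
G3: ⌊925/2⌋ × 654 = 462 × 654 mm
G4: ⌊654/2⌋ × 462 = 327 × 462 mm
G5: ⌊462/2⌋ × 327 = 231 × 327 mm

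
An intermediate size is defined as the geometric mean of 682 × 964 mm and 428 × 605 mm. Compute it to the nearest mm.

540 × 764 mm

Short side: √(682 · 428) = √291896 ≈ 540.3 → 540 mm
Long side: √(964 · 605) = √583220 ≈ 763.7 → 764 mm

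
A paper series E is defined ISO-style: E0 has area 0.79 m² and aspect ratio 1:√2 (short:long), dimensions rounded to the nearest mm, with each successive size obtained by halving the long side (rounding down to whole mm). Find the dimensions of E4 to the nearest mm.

Let E0's short side be w mm. w · w√2 = 0.79 m² = 790,000 mm², so w ≈ 747.4 mm and w√2 ≈ 1057.0 mm → E0 = 747 × 1057 mm.
E1: ⌊1057/2⌋ × 747 = 528 × 747 mm
E2: ⌊747/2⌋ × 528 = 373 × 528 mm
E3: ⌊528/2⌋ × 373 = 264 × 373 mm
E4: ⌊373/2⌋ × 264 = 186 × 264 mm

186 × 264 mm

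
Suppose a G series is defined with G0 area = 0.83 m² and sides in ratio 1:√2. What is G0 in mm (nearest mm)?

Let the short side be w mm. Then w · w√2 = 0.83 m² = 830,000 mm².
w² = 830,000/√2, so w ≈ 766.1 mm; long side = w√2 ≈ 1083.4 mm.

766 × 1083 mm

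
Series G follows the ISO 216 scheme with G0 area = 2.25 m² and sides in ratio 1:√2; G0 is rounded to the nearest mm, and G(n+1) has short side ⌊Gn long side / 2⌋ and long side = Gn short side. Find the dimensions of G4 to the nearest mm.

Let G0's short side be w mm. w · w√2 = 2.25 m² = 2,250,000 mm², so w ≈ 1261.3 mm and w√2 ≈ 1783.8 mm → G0 = 1261 × 1784 mm.
G1: ⌊1784/2⌋ × 1261 = 892 × 1261 mm
G2: ⌊1261/2⌋ × 892 = 630 × 892 mm
G3: ⌊892/2⌋ × 630 = 446 × 630 mm
G4: ⌊630/2⌋ × 446 = 315 × 446 mm

315 × 446 mm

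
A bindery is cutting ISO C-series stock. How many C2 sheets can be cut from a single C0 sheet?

Each ISO step halves the sheet: 1 × C0 → 2 × C1 → 4 × C2
From C0 to C2 is 2 halving steps: 2^2 = 4.

4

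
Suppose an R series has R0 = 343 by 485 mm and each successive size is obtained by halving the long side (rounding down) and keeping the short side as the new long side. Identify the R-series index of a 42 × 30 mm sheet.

R7

R0: 343 × 485 mm
R1: 242 × 343 mm
R2: 171 × 242 mm
R3: 121 × 171 mm
R4: 85 × 121 mm
R5: 60 × 85 mm
R6: 42 × 60 mm
R7: 30 × 42 mm
R8: 21 × 30 mm
→ matches R7.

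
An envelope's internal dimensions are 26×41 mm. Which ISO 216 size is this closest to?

Aspect ratio 41/26 ≈ 1.577 (ISO target is √2 ≈ 1.414).
In the C-series (envelope sizes, between A and B): C10 = 28 × 40 mm.
Off by 3 mm total — nearest standard size.

C10 (28 × 40 mm)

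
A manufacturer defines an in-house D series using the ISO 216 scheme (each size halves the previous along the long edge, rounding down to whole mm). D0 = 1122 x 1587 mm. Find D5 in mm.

D1 = 793 × 1122 mm (from D0 by 1 halving).
D2: ⌊1122/2⌋ × 793 = 561 × 793 mm
D3: ⌊793/2⌋ × 561 = 396 × 561 mm
D4: ⌊561/2⌋ × 396 = 280 × 396 mm
D5: ⌊396/2⌋ × 280 = 198 × 280 mm

198 × 280 mm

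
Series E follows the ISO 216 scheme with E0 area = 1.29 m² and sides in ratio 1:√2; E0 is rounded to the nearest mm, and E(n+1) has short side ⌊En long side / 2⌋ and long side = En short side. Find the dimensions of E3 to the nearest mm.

337 × 477 mm

Let E0's short side be w mm. w · w√2 = 1.29 m² = 1,290,000 mm², so w ≈ 955.1 mm and w√2 ≈ 1350.7 mm → E0 = 955 × 1351 mm.
E1: ⌊1351/2⌋ × 955 = 675 × 955 mm
E2: ⌊955/2⌋ × 675 = 477 × 675 mm
E3: ⌊675/2⌋ × 477 = 337 × 477 mm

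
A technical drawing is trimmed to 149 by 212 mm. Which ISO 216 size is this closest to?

Aspect ratio 212/149 ≈ 1.423 — close to the ISO √2 ≈ 1.414.
In the A-series (A0 area = 1 m²): A5 = 148 × 210 mm.
Off by 3 mm total — nearest standard size.

A5 (148 × 210 mm)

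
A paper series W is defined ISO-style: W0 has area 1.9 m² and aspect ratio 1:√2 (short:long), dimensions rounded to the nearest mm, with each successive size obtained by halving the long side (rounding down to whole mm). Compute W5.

204 × 289 mm

Let W0's short side be w mm. w · w√2 = 1.9 m² = 1,900,000 mm², so w ≈ 1159.1 mm and w√2 ≈ 1639.2 mm → W0 = 1159 × 1639 mm.
W1: ⌊1639/2⌋ × 1159 = 819 × 1159 mm
W2: ⌊1159/2⌋ × 819 = 579 × 819 mm
W3: ⌊819/2⌋ × 579 = 409 × 579 mm
W4: ⌊579/2⌋ × 409 = 289 × 409 mm
W5: ⌊409/2⌋ × 289 = 204 × 289 mm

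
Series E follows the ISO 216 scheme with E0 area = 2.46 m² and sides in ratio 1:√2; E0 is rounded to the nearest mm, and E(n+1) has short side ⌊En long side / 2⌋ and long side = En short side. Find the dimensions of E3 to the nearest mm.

466 × 659 mm

Let E0's short side be w mm. w · w√2 = 2.46 m² = 2,460,000 mm², so w ≈ 1318.9 mm and w√2 ≈ 1865.2 mm → E0 = 1319 × 1865 mm.
E1: ⌊1865/2⌋ × 1319 = 932 × 1319 mm
E2: ⌊1319/2⌋ × 932 = 659 × 932 mm
E3: ⌊932/2⌋ × 659 = 466 × 659 mm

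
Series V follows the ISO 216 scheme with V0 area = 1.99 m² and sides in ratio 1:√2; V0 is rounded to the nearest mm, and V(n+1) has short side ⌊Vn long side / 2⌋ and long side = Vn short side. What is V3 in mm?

Let V0's short side be w mm. w · w√2 = 1.99 m² = 1,990,000 mm², so w ≈ 1186.2 mm and w√2 ≈ 1677.6 mm → V0 = 1186 × 1678 mm.
V1: ⌊1678/2⌋ × 1186 = 839 × 1186 mm
V2: ⌊1186/2⌋ × 839 = 593 × 839 mm
V3: ⌊839/2⌋ × 593 = 419 × 593 mm

419 × 593 mm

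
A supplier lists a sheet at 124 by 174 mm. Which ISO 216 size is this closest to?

B6 (125 × 176 mm)

Aspect ratio 174/124 ≈ 1.403 — close to the ISO √2 ≈ 1.414.
In the B-series (B0 = 1000 × 1414 mm): B6 = 125 × 176 mm.
Off by 3 mm total — nearest standard size.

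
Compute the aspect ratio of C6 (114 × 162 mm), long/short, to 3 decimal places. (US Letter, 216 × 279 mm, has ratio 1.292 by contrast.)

162 / 114 = 1.421
ISO 216 targets √2 ≈ 1.414; the +0.007 deviation is from mm rounding.

1.421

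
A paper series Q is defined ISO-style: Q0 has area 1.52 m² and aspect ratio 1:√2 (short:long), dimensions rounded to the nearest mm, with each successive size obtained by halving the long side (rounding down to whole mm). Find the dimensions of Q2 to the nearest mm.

Let Q0's short side be w mm. w · w√2 = 1.52 m² = 1,520,000 mm², so w ≈ 1036.7 mm and w√2 ≈ 1466.2 mm → Q0 = 1037 × 1466 mm.
Q1: ⌊1466/2⌋ × 1037 = 733 × 1037 mm
Q2: ⌊1037/2⌋ × 733 = 518 × 733 mm

518 × 733 mm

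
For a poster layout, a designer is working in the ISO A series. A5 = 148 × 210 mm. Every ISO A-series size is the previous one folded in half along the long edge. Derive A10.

A6: ⌊210/2⌋ × 148 = 105 × 148 mm
A7: ⌊148/2⌋ × 105 = 74 × 105 mm
A8: ⌊105/2⌋ × 74 = 52 × 74 mm
A9: ⌊74/2⌋ × 52 = 37 × 52 mm
A10: ⌊52/2⌋ × 37 = 26 × 37 mm

26 × 37 mm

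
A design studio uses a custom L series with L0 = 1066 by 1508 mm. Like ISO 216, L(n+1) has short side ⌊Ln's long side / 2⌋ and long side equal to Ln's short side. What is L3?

L1: ⌊1508/2⌋ × 1066 = 754 × 1066 mm
L2: ⌊1066/2⌋ × 754 = 533 × 754 mm
L3: ⌊754/2⌋ × 533 = 377 × 533 mm

377 × 533 mm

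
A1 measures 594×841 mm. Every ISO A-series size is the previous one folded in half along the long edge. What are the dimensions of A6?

105 × 148 mm

A2: ⌊841/2⌋ × 594 = 420 × 594 mm
A3: ⌊594/2⌋ × 420 = 297 × 420 mm
A4: ⌊420/2⌋ × 297 = 210 × 297 mm
A5: ⌊297/2⌋ × 210 = 148 × 210 mm
A6: ⌊210/2⌋ × 148 = 105 × 148 mm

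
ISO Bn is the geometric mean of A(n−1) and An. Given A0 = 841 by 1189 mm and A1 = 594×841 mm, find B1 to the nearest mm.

Short side: √(841 · 594) = √499554 ≈ 706.8 → 707 mm
Long side: √(1189 · 841) = √999949 ≈ 1000.0 → 1000 mm

707 × 1000 mm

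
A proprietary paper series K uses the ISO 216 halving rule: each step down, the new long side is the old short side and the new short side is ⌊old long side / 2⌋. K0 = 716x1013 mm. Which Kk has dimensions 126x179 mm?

K0: 716 × 1013 mm
K1: 506 × 716 mm
K2: 358 × 506 mm
K3: 253 × 358 mm
K4: 179 × 253 mm
K5: 126 × 179 mm
K6: 89 × 126 mm
→ matches K5.

K5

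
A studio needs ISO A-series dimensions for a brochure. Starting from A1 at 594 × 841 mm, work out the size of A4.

A2: ⌊841/2⌋ × 594 = 420 × 594 mm
A3: ⌊594/2⌋ × 420 = 297 × 420 mm
A4: ⌊420/2⌋ × 297 = 210 × 297 mm

210 × 297 mm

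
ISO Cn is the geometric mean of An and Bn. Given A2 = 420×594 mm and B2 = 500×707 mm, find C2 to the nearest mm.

458 × 648 mm

Short side: √(420 · 500) = √210000 ≈ 458.3 → 458 mm
Long side: √(594 · 707) = √419958 ≈ 648.0 → 648 mm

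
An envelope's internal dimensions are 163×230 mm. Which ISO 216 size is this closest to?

Aspect ratio 230/163 ≈ 1.411 — close to the ISO √2 ≈ 1.414.
In the C-series (envelope sizes, between A and B): C5 = 162 × 229 mm.
Off by 2 mm total — nearest standard size.

C5 (162 × 229 mm)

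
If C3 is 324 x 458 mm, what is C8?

57 × 81 mm

C4: ⌊458/2⌋ × 324 = 229 × 324 mm
C5: ⌊324/2⌋ × 229 = 162 × 229 mm
C6: ⌊229/2⌋ × 162 = 114 × 162 mm
C7: ⌊162/2⌋ × 114 = 81 × 114 mm
C8: ⌊114/2⌋ × 81 = 57 × 81 mm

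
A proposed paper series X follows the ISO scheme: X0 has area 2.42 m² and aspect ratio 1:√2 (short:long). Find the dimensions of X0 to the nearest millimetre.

Let the short side be w mm. Then w · w√2 = 2.42 m² = 2,420,000 mm².
w² = 2,420,000/√2, so w ≈ 1308.1 mm; long side = w√2 ≈ 1850.0 mm.

1308 × 1850 mm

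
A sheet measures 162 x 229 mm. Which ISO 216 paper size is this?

Aspect ratio 229/162 ≈ 1.414 — close to the ISO √2 ≈ 1.414.
In the C-series (envelope sizes, between A and B): C5 = 162 × 229 mm.

C5 (162 × 229 mm)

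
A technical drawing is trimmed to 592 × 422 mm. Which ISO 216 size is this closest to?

A2 (420 × 594 mm)

Aspect ratio 592/422 ≈ 1.403 — close to the ISO √2 ≈ 1.414.
In the A-series (A0 area = 1 m²): A2 = 420 × 594 mm.
Off by 4 mm total — nearest standard size.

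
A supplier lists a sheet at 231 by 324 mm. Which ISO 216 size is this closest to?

Aspect ratio 324/231 ≈ 1.403 — close to the ISO √2 ≈ 1.414.
In the C-series (envelope sizes, between A and B): C4 = 229 × 324 mm.
Off by 2 mm total — nearest standard size.

C4 (229 × 324 mm)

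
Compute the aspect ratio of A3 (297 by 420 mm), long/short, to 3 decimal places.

420 / 297 = 1.414
Matches √2 ≈ 1.414 — the ISO 216 defining ratio.

1.414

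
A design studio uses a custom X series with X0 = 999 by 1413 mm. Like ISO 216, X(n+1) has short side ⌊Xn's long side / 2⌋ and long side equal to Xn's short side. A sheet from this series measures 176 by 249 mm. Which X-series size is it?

X0: 999 × 1413 mm
X1: 706 × 999 mm
X2: 499 × 706 mm
X3: 353 × 499 mm
X4: 249 × 353 mm
X5: 176 × 249 mm
X6: 124 × 176 mm
→ matches X5.

X5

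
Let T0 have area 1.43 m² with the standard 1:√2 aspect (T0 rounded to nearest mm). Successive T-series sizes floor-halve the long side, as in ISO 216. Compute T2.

503 × 711 mm

Let T0's short side be w mm. w · w√2 = 1.43 m² = 1,430,000 mm², so w ≈ 1005.6 mm and w√2 ≈ 1422.1 mm → T0 = 1006 × 1422 mm.
T1: ⌊1422/2⌋ × 1006 = 711 × 1006 mm
T2: ⌊1006/2⌋ × 711 = 503 × 711 mm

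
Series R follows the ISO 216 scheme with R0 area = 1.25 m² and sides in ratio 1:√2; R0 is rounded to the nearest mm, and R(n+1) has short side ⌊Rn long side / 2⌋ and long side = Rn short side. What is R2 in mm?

470 × 665 mm

Let R0's short side be w mm. w · w√2 = 1.25 m² = 1,250,000 mm², so w ≈ 940.2 mm and w√2 ≈ 1329.6 mm → R0 = 940 × 1330 mm.
R1: ⌊1330/2⌋ × 940 = 665 × 940 mm
R2: ⌊940/2⌋ × 665 = 470 × 665 mm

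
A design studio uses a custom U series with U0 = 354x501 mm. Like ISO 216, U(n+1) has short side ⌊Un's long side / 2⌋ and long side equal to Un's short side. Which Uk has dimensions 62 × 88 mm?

U0: 354 × 501 mm
U1: 250 × 354 mm
U2: 177 × 250 mm
U3: 125 × 177 mm
U4: 88 × 125 mm
U5: 62 × 88 mm
U6: 44 × 62 mm
→ matches U5.

U5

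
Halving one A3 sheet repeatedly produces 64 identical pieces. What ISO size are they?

64 = 2^6, so 6 halving steps.
A3 → A4 → … → A9 after 6 steps.

A9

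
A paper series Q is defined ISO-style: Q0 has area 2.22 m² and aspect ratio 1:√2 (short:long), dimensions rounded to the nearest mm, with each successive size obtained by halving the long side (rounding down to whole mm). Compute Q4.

313 × 443 mm

Let Q0's short side be w mm. w · w√2 = 2.22 m² = 2,220,000 mm², so w ≈ 1252.9 mm and w√2 ≈ 1771.9 mm → Q0 = 1253 × 1772 mm.
Q1: ⌊1772/2⌋ × 1253 = 886 × 1253 mm
Q2: ⌊1253/2⌋ × 886 = 626 × 886 mm
Q3: ⌊886/2⌋ × 626 = 443 × 626 mm
Q4: ⌊626/2⌋ × 443 = 313 × 443 mm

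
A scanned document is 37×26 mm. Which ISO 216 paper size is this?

Aspect ratio 37/26 ≈ 1.423 — close to the ISO √2 ≈ 1.414.
In the A-series (A0 area = 1 m²): A10 = 26 × 37 mm.

A10 (26 × 37 mm)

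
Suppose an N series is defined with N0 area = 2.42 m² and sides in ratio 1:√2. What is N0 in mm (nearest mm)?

Let the short side be w mm. Then w · w√2 = 2.42 m² = 2,420,000 mm².
w² = 2,420,000/√2, so w ≈ 1308.1 mm; long side = w√2 ≈ 1850.0 mm.

1308 × 1850 mm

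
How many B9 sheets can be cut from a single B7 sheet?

4

B7 = 88 × 125 mm; B9 = 44 × 62 mm.
Each halving step doubles the count; 2 steps from B7 to B9.
2^2 = 4.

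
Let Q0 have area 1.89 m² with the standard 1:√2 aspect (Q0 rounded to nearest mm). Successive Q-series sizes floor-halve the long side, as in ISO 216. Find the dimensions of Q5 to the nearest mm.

204 × 289 mm

Let Q0's short side be w mm. w · w√2 = 1.89 m² = 1,890,000 mm², so w ≈ 1156.0 mm and w√2 ≈ 1634.9 mm → Q0 = 1156 × 1635 mm.
Q1: ⌊1635/2⌋ × 1156 = 817 × 1156 mm
Q2: ⌊1156/2⌋ × 817 = 578 × 817 mm
Q3: ⌊817/2⌋ × 578 = 408 × 578 mm
Q4: ⌊578/2⌋ × 408 = 289 × 408 mm
Q5: ⌊408/2⌋ × 289 = 204 × 289 mm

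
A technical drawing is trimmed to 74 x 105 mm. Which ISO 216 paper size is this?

A7 (74 × 105 mm)

Aspect ratio 105/74 ≈ 1.419 — close to the ISO √2 ≈ 1.414.
In the A-series (A0 area = 1 m²): A7 = 74 × 105 mm.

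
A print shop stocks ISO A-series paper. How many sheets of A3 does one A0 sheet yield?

8

A0 = 841 × 1189 mm; A3 = 297 × 420 mm.
Each halving step doubles the count; 3 steps from A0 to A3.
2^3 = 8.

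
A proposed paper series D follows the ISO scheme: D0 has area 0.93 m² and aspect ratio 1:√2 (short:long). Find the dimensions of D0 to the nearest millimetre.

Let the short side be w mm. Then w · w√2 = 0.93 m² = 930,000 mm².
w² = 930,000/√2, so w ≈ 810.9 mm; long side = w√2 ≈ 1146.8 mm.

811 × 1147 mm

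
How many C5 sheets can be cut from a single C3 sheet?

C3 = 324 × 458 mm; C5 = 162 × 229 mm.
Each halving step doubles the count; 2 steps from C3 to C5.
2^2 = 4.

4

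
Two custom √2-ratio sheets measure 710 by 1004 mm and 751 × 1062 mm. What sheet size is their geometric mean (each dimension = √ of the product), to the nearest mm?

Short side: √(710 · 751) = √533210 ≈ 730.2 → 730 mm
Long side: √(1004 · 1062) = √1066248 ≈ 1032.6 → 1033 mm

730 × 1033 mm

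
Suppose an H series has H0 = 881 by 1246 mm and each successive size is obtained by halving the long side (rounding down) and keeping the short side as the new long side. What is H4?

H1: ⌊1246/2⌋ × 881 = 623 × 881 mm
H2: ⌊881/2⌋ × 623 = 440 × 623 mm
H3: ⌊623/2⌋ × 440 = 311 × 440 mm
H4: ⌊440/2⌋ × 311 = 220 × 311 mm

220 × 311 mm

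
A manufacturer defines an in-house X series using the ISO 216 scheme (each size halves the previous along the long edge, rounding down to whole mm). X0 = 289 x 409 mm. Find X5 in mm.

51 × 72 mm

X1: ⌊409/2⌋ × 289 = 204 × 289 mm
X2: ⌊289/2⌋ × 204 = 144 × 204 mm
X3: ⌊204/2⌋ × 144 = 102 × 144 mm
X4: ⌊144/2⌋ × 102 = 72 × 102 mm
X5: ⌊102/2⌋ × 72 = 51 × 72 mm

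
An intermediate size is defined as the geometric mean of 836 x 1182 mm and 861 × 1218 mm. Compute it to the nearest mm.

Short side: √(836 · 861) = √719796 ≈ 848.4 → 848 mm
Long side: √(1182 · 1218) = √1439676 ≈ 1199.9 → 1200 mm

848 × 1200 mm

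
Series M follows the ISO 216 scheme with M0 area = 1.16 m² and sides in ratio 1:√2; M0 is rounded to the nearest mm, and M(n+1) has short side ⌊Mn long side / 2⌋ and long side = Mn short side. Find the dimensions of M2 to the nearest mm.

Let M0's short side be w mm. w · w√2 = 1.16 m² = 1,160,000 mm², so w ≈ 905.7 mm and w√2 ≈ 1280.8 mm → M0 = 906 × 1281 mm.
M1: ⌊1281/2⌋ × 906 = 640 × 906 mm
M2: ⌊906/2⌋ × 640 = 453 × 640 mm

453 × 640 mm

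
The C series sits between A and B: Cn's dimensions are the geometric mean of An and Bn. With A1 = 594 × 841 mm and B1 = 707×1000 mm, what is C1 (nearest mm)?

Short side: √(594 · 707) = √419958 ≈ 648.0 → 648 mm
Long side: √(841 · 1000) = √841000 ≈ 917.1 → 917 mm

648 × 917 mm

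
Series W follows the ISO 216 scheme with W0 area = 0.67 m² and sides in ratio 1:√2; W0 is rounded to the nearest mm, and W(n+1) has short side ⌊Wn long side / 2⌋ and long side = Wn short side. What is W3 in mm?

Let W0's short side be w mm. w · w√2 = 0.67 m² = 670,000 mm², so w ≈ 688.3 mm and w√2 ≈ 973.4 mm → W0 = 688 × 973 mm.
W1: ⌊973/2⌋ × 688 = 486 × 688 mm
W2: ⌊688/2⌋ × 486 = 344 × 486 mm
W3: ⌊486/2⌋ × 344 = 243 × 344 mm

243 × 344 mm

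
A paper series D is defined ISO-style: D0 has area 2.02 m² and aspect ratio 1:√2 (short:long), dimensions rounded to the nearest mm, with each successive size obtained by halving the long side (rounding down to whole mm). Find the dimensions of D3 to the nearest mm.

Let D0's short side be w mm. w · w√2 = 2.02 m² = 2,020,000 mm², so w ≈ 1195.1 mm and w√2 ≈ 1690.2 mm → D0 = 1195 × 1690 mm.
D1: ⌊1690/2⌋ × 1195 = 845 × 1195 mm
D2: ⌊1195/2⌋ × 845 = 597 × 845 mm
D3: ⌊845/2⌋ × 597 = 422 × 597 mm

422 × 597 mm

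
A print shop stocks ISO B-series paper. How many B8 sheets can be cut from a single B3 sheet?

B3 = 353 × 500 mm; B8 = 62 × 88 mm.
Each halving step doubles the count; 5 steps from B3 to B8.
2^5 = 32.

32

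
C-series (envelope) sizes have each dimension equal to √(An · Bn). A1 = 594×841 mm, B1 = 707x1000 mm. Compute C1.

648 × 917 mm

Short side: √(594 · 707) = √419958 ≈ 648.0 → 648 mm
Long side: √(841 · 1000) = √841000 ≈ 917.1 → 917 mm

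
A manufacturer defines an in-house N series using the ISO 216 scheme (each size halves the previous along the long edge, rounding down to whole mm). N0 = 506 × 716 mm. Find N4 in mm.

126 × 179 mm

N1: ⌊716/2⌋ × 506 = 358 × 506 mm
N2: ⌊506/2⌋ × 358 = 253 × 358 mm
N3: ⌊358/2⌋ × 253 = 179 × 253 mm
N4: ⌊253/2⌋ × 179 = 126 × 179 mm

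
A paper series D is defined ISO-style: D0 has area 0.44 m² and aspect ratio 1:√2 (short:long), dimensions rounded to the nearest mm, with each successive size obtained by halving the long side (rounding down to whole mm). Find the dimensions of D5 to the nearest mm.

Let D0's short side be w mm. w · w√2 = 0.44 m² = 440,000 mm², so w ≈ 557.8 mm and w√2 ≈ 788.8 mm → D0 = 558 × 789 mm.
D1: ⌊789/2⌋ × 558 = 394 × 558 mm
D2: ⌊558/2⌋ × 394 = 279 × 394 mm
D3: ⌊394/2⌋ × 279 = 197 × 279 mm
D4: ⌊279/2⌋ × 197 = 139 × 197 mm
D5: ⌊197/2⌋ × 139 = 98 × 139 mm

98 × 139 mm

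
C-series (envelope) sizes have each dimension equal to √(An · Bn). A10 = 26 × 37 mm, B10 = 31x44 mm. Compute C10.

28 × 40 mm

Short side: √(26 · 31) = √806 ≈ 28.4 → 28 mm
Long side: √(37 · 44) = √1628 ≈ 40.3 → 40 mm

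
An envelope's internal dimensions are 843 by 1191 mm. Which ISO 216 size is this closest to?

Aspect ratio 1191/843 ≈ 1.413 — close to the ISO √2 ≈ 1.414.
In the A-series (A0 area = 1 m²): A0 = 841 × 1189 mm.
Off by 4 mm total — nearest standard size.

A0 (841 × 1189 mm)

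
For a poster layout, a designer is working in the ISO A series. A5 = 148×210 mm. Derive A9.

37 × 52 mm

A6: ⌊210/2⌋ × 148 = 105 × 148 mm
A7: ⌊148/2⌋ × 105 = 74 × 105 mm
A8: ⌊105/2⌋ × 74 = 52 × 74 mm
A9: ⌊74/2⌋ × 52 = 37 × 52 mm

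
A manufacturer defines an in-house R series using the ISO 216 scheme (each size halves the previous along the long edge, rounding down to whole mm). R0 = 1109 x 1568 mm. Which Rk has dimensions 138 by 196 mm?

R6

R0: 1109 × 1568 mm
R1: 784 × 1109 mm
R2: 554 × 784 mm
R3: 392 × 554 mm
R4: 277 × 392 mm
R5: 196 × 277 mm
R6: 138 × 196 mm
R7: 98 × 138 mm
→ matches R6.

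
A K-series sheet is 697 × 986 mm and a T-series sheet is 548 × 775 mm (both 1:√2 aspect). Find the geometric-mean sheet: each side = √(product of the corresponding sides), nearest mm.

618 × 874 mm

Short side: √(697 · 548) = √381956 ≈ 618.0 → 618 mm
Long side: √(986 · 775) = √764150 ≈ 874.2 → 874 mm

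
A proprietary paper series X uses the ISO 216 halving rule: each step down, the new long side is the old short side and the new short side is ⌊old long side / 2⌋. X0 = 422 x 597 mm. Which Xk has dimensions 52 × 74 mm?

X0: 422 × 597 mm
X1: 298 × 422 mm
X2: 211 × 298 mm
X3: 149 × 211 mm
X4: 105 × 149 mm
X5: 74 × 105 mm
X6: 52 × 74 mm
X7: 37 × 52 mm
→ matches X6.

X6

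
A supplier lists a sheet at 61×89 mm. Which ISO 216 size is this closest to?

B8 (62 × 88 mm)

Aspect ratio 89/61 ≈ 1.459 (ISO target is √2 ≈ 1.414).
In the B-series (B0 = 1000 × 1414 mm): B8 = 62 × 88 mm.
Off by 2 mm total — nearest standard size.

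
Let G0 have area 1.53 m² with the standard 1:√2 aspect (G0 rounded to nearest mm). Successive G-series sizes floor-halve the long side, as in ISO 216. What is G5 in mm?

Let G0's short side be w mm. w · w√2 = 1.53 m² = 1,530,000 mm², so w ≈ 1040.1 mm and w√2 ≈ 1471.0 mm → G0 = 1040 × 1471 mm.
G1: ⌊1471/2⌋ × 1040 = 735 × 1040 mm
G2: ⌊1040/2⌋ × 735 = 520 × 735 mm
G3: ⌊735/2⌋ × 520 = 367 × 520 mm
G4: ⌊520/2⌋ × 367 = 260 × 367 mm
G5: ⌊367/2⌋ × 260 = 183 × 260 mm

183 × 260 mm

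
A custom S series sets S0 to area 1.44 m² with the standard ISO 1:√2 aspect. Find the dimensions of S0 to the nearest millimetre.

Let the short side be w mm. Then w · w√2 = 1.44 m² = 1,440,000 mm².
w² = 1,440,000/√2, so w ≈ 1009.1 mm; long side = w√2 ≈ 1427.0 mm.

1009 × 1427 mm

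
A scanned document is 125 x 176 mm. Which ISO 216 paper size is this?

Aspect ratio 176/125 ≈ 1.408 — close to the ISO √2 ≈ 1.414.
In the B-series (B0 = 1000 × 1414 mm): B6 = 125 × 176 mm.

B6 (125 × 176 mm)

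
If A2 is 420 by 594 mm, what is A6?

105 × 148 mm

A3: ⌊594/2⌋ × 420 = 297 × 420 mm
A4: ⌊420/2⌋ × 297 = 210 × 297 mm
A5: ⌊297/2⌋ × 210 = 148 × 210 mm
A6: ⌊210/2⌋ × 148 = 105 × 148 mm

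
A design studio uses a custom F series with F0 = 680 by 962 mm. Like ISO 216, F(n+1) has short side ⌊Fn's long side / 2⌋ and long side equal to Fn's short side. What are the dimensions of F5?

120 × 170 mm

F1: ⌊962/2⌋ × 680 = 481 × 680 mm
F2: ⌊680/2⌋ × 481 = 340 × 481 mm
F3: ⌊481/2⌋ × 340 = 240 × 340 mm
F4: ⌊340/2⌋ × 240 = 170 × 240 mm
F5: ⌊240/2⌋ × 170 = 120 × 170 mm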